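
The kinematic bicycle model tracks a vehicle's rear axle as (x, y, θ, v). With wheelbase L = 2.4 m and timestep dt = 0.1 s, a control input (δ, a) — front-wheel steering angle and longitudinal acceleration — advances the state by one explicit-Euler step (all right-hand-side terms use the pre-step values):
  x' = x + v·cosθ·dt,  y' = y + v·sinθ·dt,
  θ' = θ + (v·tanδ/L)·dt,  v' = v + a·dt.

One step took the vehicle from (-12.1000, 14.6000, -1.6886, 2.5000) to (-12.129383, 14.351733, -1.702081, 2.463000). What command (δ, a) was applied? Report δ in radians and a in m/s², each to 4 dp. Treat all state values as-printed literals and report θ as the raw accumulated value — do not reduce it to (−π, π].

δ = -0.1287, a = -0.3700

a = (v'−v)/dt = (-0.037000)/0.1 = -0.3700
Δθ = θ'−θ = -0.013481;  (v·dt/L) = 2.5000·0.1/2.4 = 0.104167
tan δ = Δθ·L/(v·dt) = -0.129418  →  δ = -0.1287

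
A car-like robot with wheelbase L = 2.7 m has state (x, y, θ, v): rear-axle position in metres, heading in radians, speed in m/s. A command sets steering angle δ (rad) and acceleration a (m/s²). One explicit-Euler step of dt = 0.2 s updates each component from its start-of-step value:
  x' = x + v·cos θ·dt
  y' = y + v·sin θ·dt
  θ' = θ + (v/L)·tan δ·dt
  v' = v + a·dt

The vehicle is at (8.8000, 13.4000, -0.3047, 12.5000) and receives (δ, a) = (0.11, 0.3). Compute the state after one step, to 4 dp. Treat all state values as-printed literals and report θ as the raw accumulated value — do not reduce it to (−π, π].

(11.1848, 12.6500, -0.2024, 12.5600)

x' = 8.8000 + 12.5000·cos(-0.3047)·0.2 = 11.1848
y' = 13.4000 + 12.5000·sin(-0.3047)·0.2 = 12.6500
θ' = -0.3047 + (12.5000/2.7)·tan(0.11)·0.2 = -0.2024
v' = 12.5000 + 0.3000·0.2 = 12.5600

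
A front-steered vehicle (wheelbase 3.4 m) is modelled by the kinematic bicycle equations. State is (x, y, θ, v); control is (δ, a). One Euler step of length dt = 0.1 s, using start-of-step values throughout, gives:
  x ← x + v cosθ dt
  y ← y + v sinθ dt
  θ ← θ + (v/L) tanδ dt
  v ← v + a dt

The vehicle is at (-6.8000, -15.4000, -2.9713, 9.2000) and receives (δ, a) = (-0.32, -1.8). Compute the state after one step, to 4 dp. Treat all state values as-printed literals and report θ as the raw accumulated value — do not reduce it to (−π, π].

(-7.7067, -15.5559, -3.0610, 9.0200)

x' = -6.8000 + 9.2000·cos(-2.9713)·0.1 = -7.7067
y' = -15.4000 + 9.2000·sin(-2.9713)·0.1 = -15.5559
θ' = -2.9713 + (9.2000/3.4)·tan(-0.32)·0.1 = -3.0610
v' = 9.2000 − 1.8000·0.1 = 9.0200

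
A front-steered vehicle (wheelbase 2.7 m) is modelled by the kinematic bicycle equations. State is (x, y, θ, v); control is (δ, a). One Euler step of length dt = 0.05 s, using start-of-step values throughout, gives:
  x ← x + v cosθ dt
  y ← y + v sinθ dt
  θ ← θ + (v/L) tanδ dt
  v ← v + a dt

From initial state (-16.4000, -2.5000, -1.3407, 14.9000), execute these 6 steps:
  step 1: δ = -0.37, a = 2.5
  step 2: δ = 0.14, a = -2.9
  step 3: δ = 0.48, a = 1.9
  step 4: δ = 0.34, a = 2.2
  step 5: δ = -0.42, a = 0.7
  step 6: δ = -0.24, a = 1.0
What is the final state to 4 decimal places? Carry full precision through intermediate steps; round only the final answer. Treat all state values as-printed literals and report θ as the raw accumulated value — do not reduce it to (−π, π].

after step 1 (δ=-0.37, a=2.5): (-16.230087, -3.225365, -1.447722, 15.025000)
after step 2 (δ=0.14, a=-2.9): (-16.137860, -3.970933, -1.408511, 14.880000)
after step 3 (δ=0.48, a=1.9): (-16.017649, -4.705157, -1.265054, 14.975000)
after step 4 (δ=0.34, a=2.2): (-15.792275, -5.419183, -1.166958, 15.085000)
after step 5 (δ=-0.42, a=0.7): (-15.495891, -6.112760, -1.291708, 15.120000)
after step 6 (δ=-0.24, a=1.0): (-15.287629, -6.839508, -1.360229, 15.170000)

(-15.2876, -6.8395, -1.3602, 15.1700)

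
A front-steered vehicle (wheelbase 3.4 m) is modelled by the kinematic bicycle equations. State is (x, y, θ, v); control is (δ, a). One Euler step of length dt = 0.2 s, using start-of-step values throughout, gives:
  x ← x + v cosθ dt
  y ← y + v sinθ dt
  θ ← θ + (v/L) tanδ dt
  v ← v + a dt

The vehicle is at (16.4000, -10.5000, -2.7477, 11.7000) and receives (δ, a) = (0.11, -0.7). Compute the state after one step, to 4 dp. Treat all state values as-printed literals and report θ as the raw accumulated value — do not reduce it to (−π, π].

(14.2392, -11.3981, -2.6717, 11.5600)

x' = 16.4000 + 11.7000·cos(-2.7477)·0.2 = 14.2392
y' = -10.5000 + 11.7000·sin(-2.7477)·0.2 = -11.3981
θ' = -2.7477 + (11.7000/3.4)·tan(0.11)·0.2 = -2.6717
v' = 11.7000 − 0.7000·0.2 = 11.5600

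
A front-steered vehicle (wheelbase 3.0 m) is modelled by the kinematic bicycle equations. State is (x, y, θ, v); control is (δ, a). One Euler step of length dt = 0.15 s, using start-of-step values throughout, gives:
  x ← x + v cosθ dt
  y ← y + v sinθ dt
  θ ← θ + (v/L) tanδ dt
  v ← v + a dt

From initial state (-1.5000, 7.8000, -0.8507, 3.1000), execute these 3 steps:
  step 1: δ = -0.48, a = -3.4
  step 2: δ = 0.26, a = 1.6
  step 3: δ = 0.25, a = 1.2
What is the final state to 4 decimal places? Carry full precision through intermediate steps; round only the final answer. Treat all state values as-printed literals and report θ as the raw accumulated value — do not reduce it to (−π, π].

(-0.6966, 6.8070, -0.8608, 3.0100)

after step 1 (δ=-0.48, a=-3.4): (-1.193352, 7.450440, -0.931395, 2.590000)
after step 2 (δ=0.26, a=1.6): (-0.961529, 7.138687, -0.896945, 2.830000)
after step 3 (δ=0.25, a=1.2): (-0.696640, 6.806972, -0.860814, 3.010000)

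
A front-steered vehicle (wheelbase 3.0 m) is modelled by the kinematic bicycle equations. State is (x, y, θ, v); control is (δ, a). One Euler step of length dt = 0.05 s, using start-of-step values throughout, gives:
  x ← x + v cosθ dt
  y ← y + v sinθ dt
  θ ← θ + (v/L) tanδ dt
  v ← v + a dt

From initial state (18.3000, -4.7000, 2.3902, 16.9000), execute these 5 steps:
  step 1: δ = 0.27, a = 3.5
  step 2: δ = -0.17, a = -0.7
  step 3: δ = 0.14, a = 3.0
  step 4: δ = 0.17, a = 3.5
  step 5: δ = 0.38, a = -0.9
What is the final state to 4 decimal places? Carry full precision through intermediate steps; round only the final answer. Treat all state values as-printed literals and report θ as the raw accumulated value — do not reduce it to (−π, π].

(15.0088, -1.9718, 2.6241, 17.3200)

after step 1 (δ=0.27, a=3.5): (17.682526, -4.123155, 2.468154, 17.075000)
after step 2 (δ=-0.17, a=-0.7): (17.015165, -3.590690, 2.419303, 17.040000)
after step 3 (δ=0.14, a=3.0): (16.375915, -3.027429, 2.459325, 17.190000)
after step 4 (δ=0.17, a=3.5): (15.708818, -2.485467, 2.508504, 17.365000)
after step 5 (δ=0.38, a=-0.9): (15.008832, -1.971778, 2.624101, 17.320000)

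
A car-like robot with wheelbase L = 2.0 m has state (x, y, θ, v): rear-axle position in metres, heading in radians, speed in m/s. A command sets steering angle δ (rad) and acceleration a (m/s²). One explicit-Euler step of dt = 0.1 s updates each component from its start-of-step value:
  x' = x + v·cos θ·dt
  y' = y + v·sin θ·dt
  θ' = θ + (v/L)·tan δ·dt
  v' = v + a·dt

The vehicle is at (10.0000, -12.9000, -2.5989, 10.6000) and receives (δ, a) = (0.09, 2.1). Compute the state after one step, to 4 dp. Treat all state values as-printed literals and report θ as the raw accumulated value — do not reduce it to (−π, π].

(9.0923, -13.4474, -2.5511, 10.8100)

x' = 10.0000 + 10.6000·cos(-2.5989)·0.1 = 9.0923
y' = -12.9000 + 10.6000·sin(-2.5989)·0.1 = -13.4474
θ' = -2.5989 + (10.6000/2.0)·tan(0.09)·0.1 = -2.5511
v' = 10.6000 + 2.1000·0.1 = 10.8100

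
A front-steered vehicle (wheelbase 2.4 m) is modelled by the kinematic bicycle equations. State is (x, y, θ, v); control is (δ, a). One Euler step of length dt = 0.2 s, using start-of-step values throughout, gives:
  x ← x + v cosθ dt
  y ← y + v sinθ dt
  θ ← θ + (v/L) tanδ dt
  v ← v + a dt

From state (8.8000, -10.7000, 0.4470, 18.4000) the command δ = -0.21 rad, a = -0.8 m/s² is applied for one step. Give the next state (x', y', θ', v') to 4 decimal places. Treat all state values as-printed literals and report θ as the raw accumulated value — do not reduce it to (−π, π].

x' = 8.8000 + 18.4000·cos(0.4470)·0.2 = 12.1184
y' = -10.7000 + 18.4000·sin(0.4470)·0.2 = -9.1093
θ' = 0.4470 + (18.4000/2.4)·tan(-0.21)·0.2 = 0.1202
v' = 18.4000 − 0.8000·0.2 = 18.2400

(12.1184, -9.1093, 0.1202, 18.2400)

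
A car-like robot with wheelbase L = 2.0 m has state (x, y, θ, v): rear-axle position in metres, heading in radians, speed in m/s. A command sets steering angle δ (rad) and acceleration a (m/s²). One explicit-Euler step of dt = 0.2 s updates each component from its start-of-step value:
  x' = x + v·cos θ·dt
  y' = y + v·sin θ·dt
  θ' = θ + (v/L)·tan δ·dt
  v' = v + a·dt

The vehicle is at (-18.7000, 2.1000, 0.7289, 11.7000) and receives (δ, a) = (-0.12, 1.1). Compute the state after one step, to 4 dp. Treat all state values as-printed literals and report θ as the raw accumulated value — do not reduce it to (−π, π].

x' = -18.7000 + 11.7000·cos(0.7289)·0.2 = -16.9546
y' = 2.1000 + 11.7000·sin(0.7289)·0.2 = 3.6586
θ' = 0.7289 + (11.7000/2.0)·tan(-0.12)·0.2 = 0.5878
v' = 11.7000 + 1.1000·0.2 = 11.9200

(-16.9546, 3.6586, 0.5878, 11.9200)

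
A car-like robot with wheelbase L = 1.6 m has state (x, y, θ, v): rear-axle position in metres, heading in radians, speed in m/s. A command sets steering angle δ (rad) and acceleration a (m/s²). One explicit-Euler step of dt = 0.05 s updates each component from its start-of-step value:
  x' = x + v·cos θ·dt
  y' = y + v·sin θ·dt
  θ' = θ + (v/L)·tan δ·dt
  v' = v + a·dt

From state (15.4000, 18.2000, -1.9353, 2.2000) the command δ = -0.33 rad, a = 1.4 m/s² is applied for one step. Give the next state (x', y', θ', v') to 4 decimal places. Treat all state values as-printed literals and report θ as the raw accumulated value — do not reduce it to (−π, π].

x' = 15.4000 + 2.2000·cos(-1.9353)·0.05 = 15.3608
y' = 18.2000 + 2.2000·sin(-1.9353)·0.05 = 18.0972
θ' = -1.9353 + (2.2000/1.6)·tan(-0.33)·0.05 = -1.9588
v' = 2.2000 + 1.4000·0.05 = 2.2700

(15.3608, 18.0972, -1.9588, 2.2700)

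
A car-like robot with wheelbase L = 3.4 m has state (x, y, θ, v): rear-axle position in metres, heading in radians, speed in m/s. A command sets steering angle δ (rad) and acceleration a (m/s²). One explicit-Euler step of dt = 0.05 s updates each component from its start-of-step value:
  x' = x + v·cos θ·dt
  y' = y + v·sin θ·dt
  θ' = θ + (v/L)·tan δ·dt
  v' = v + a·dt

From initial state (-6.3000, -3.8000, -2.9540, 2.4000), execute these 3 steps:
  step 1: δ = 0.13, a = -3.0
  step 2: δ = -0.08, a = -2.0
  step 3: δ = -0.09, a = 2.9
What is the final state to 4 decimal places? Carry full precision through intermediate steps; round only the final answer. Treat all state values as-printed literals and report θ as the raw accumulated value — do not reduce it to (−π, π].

after step 1 (δ=0.13, a=-3.0): (-6.417895, -3.822379, -2.949386, 2.250000)
after step 2 (δ=-0.08, a=-2.0): (-6.528323, -3.843870, -2.952038, 2.150000)
after step 3 (δ=-0.09, a=2.9): (-6.633898, -3.864125, -2.954892, 2.295000)

(-6.6339, -3.8641, -2.9549, 2.2950)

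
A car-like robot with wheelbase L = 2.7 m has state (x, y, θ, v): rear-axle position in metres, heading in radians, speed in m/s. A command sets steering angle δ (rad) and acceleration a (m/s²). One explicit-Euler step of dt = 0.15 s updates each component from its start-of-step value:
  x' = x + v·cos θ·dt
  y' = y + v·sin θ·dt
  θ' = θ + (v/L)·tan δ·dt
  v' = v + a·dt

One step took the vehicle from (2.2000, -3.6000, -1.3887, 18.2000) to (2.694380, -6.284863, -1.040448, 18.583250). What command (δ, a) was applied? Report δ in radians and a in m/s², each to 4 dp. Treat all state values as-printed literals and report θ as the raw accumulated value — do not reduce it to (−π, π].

δ = 0.3317, a = 2.5550

a = (v'−v)/dt = (0.383250)/0.15 = 2.5550
Δθ = θ'−θ = 0.348252;  (v·dt/L) = 18.2000·0.15/2.7 = 1.011111
tan δ = Δθ·L/(v·dt) = 0.344425  →  δ = 0.3317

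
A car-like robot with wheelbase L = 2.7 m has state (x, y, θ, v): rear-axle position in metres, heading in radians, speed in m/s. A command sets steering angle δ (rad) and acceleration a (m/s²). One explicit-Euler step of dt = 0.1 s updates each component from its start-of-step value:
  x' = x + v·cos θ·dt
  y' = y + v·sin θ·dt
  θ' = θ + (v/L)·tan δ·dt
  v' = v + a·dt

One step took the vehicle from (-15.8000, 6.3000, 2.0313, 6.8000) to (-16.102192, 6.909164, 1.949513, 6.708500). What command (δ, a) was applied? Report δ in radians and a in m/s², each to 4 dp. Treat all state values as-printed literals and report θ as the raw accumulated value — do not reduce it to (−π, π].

δ = -0.3140, a = -0.9150

a = (v'−v)/dt = (-0.091500)/0.1 = -0.9150
Δθ = θ'−θ = -0.081787;  (v·dt/L) = 6.8000·0.1/2.7 = 0.251852
tan δ = Δθ·L/(v·dt) = -0.324742  →  δ = -0.3140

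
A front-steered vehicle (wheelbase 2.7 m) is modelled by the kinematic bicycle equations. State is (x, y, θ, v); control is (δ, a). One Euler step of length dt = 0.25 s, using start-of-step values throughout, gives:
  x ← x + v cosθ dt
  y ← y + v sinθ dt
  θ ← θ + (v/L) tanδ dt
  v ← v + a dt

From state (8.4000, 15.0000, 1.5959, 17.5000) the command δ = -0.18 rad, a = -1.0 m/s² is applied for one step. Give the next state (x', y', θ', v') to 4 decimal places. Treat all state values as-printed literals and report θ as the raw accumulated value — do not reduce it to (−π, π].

x' = 8.4000 + 17.5000·cos(1.5959)·0.25 = 8.2902
y' = 15.0000 + 17.5000·sin(1.5959)·0.25 = 19.3736
θ' = 1.5959 + (17.5000/2.7)·tan(-0.18)·0.25 = 1.3010
v' = 17.5000 − 1.0000·0.25 = 17.2500

(8.2902, 19.3736, 1.3010, 17.2500)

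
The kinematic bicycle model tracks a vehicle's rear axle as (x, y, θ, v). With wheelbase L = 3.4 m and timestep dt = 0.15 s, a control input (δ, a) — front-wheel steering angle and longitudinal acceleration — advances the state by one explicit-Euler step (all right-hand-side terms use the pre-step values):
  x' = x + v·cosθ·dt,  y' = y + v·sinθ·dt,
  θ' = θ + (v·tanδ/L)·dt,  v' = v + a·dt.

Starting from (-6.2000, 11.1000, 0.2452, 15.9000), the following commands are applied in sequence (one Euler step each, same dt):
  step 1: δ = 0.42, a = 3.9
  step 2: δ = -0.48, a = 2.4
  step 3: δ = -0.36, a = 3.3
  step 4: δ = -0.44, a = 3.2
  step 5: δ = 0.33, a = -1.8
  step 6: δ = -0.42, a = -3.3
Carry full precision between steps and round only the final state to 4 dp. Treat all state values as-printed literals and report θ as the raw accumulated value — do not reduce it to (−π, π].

after step 1 (δ=0.42, a=3.9): (-3.886338, 11.678960, 0.558458, 16.485000)
after step 2 (δ=-0.48, a=2.4): (-1.789265, 12.989217, 0.179828, 16.845000)
after step 3 (δ=-0.36, a=3.3): (0.696740, 13.441152, -0.099900, 17.340000)
after step 4 (δ=-0.44, a=3.2): (3.284772, 13.181744, -0.460047, 17.820000)
after step 5 (δ=0.33, a=-1.8): (5.679864, 11.994957, -0.190762, 17.550000)
after step 6 (δ=-0.42, a=-3.3): (8.264610, 11.495815, -0.536528, 17.055000)

(8.2646, 11.4958, -0.5365, 17.0550)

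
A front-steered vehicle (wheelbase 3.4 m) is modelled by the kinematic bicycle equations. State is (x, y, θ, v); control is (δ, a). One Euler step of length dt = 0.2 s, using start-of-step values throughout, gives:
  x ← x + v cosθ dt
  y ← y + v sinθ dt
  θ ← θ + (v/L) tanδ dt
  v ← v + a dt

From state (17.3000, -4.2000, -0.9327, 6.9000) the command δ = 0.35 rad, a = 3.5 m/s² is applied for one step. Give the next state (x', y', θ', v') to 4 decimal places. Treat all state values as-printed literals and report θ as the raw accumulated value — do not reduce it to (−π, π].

(18.1220, -5.3085, -0.7845, 7.6000)

x' = 17.3000 + 6.9000·cos(-0.9327)·0.2 = 18.1220
y' = -4.2000 + 6.9000·sin(-0.9327)·0.2 = -5.3085
θ' = -0.9327 + (6.9000/3.4)·tan(0.35)·0.2 = -0.7845
v' = 6.9000 + 3.5000·0.2 = 7.6000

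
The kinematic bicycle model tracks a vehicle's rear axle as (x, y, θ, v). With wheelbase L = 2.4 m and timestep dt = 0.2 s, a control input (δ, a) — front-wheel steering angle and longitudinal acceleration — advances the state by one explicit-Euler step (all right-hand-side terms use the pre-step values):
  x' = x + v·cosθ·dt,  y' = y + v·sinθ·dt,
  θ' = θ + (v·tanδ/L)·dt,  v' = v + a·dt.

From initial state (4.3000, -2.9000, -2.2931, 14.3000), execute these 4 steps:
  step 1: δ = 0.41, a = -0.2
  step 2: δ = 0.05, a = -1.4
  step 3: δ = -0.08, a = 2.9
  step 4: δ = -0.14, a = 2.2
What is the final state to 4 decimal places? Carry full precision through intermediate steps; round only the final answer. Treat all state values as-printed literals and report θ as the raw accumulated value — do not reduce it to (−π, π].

after step 1 (δ=0.41, a=-0.2): (2.409212, -5.045814, -1.775164, 14.260000)
after step 2 (δ=0.05, a=-1.4): (1.830402, -7.838463, -1.715698, 13.980000)
after step 3 (δ=-0.08, a=2.9): (1.426673, -10.605161, -1.809098, 14.560000)
after step 4 (δ=-0.14, a=2.2): (0.739289, -13.434869, -1.980083, 15.000000)

(0.7393, -13.4349, -1.9801, 15.0000)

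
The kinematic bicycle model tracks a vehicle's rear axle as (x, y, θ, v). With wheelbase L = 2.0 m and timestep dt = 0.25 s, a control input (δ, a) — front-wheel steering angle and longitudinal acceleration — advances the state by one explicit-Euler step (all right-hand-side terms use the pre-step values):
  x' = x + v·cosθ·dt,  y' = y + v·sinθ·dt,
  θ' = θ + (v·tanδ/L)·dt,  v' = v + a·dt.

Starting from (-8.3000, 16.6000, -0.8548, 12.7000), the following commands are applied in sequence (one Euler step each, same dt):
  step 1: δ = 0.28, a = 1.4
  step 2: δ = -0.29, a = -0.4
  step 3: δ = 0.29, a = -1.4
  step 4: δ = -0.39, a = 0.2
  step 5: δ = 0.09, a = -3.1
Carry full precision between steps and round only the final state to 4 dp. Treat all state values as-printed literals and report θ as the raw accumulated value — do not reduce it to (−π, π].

(3.3150, 6.4586, -0.9068, 11.8750)

after step 1 (δ=0.28, a=1.4): (-6.216027, 14.204654, -0.398308, 13.050000)
after step 2 (δ=-0.29, a=-0.4): (-3.208920, 12.939264, -0.885093, 12.950000)
after step 3 (δ=0.29, a=-1.4): (-1.158879, 10.433523, -0.402038, 12.600000)
after step 4 (δ=-0.39, a=0.2): (1.739958, 9.200946, -1.049449, 12.650000)
after step 5 (δ=0.09, a=-3.1): (3.315037, 6.458587, -0.906751, 11.875000)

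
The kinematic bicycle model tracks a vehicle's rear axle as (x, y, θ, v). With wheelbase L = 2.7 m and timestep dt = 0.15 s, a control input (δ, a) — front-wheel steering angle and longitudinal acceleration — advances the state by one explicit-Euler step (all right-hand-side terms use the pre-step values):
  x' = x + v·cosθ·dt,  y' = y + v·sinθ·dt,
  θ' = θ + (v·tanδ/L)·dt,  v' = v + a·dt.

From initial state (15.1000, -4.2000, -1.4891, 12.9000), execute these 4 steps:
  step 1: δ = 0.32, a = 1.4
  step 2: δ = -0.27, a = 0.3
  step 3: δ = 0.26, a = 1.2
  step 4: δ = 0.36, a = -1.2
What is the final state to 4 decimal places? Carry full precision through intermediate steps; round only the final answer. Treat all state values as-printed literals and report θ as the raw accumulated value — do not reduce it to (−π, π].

(16.7206, -11.8590, -0.9799, 13.1550)

after step 1 (δ=0.32, a=1.4): (15.257907, -6.128546, -1.251604, 13.110000)
after step 2 (δ=-0.27, a=0.3): (15.874993, -7.995717, -1.453176, 13.155000)
after step 3 (δ=0.26, a=1.2): (16.106552, -9.955333, -1.258759, 13.335000)
after step 4 (δ=0.36, a=-1.2): (16.720625, -11.858991, -0.979907, 13.155000)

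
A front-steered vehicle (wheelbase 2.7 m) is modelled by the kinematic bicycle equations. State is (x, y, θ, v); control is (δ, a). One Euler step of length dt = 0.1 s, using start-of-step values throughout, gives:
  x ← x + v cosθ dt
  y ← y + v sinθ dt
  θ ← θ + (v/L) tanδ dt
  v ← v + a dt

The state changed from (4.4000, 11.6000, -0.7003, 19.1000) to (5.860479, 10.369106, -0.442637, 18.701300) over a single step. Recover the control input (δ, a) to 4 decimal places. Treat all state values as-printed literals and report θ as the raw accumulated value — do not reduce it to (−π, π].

δ = 0.3493, a = -3.9870

a = (v'−v)/dt = (-0.398700)/0.1 = -3.9870
Δθ = θ'−θ = 0.257663;  (v·dt/L) = 19.1000·0.1/2.7 = 0.707407
tan δ = Δθ·L/(v·dt) = 0.364236  →  δ = 0.3493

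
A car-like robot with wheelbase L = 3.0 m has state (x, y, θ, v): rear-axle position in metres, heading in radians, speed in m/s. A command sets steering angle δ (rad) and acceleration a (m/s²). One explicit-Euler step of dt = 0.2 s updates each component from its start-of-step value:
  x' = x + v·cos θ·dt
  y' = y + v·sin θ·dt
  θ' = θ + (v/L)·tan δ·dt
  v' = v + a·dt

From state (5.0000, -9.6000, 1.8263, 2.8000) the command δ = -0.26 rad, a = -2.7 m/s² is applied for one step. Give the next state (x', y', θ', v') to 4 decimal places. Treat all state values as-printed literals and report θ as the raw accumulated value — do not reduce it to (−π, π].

(4.8585, -9.0582, 1.7766, 2.2600)

x' = 5.0000 + 2.8000·cos(1.8263)·0.2 = 4.8585
y' = -9.6000 + 2.8000·sin(1.8263)·0.2 = -9.0582
θ' = 1.8263 + (2.8000/3.0)·tan(-0.26)·0.2 = 1.7766
v' = 2.8000 − 2.7000·0.2 = 2.2600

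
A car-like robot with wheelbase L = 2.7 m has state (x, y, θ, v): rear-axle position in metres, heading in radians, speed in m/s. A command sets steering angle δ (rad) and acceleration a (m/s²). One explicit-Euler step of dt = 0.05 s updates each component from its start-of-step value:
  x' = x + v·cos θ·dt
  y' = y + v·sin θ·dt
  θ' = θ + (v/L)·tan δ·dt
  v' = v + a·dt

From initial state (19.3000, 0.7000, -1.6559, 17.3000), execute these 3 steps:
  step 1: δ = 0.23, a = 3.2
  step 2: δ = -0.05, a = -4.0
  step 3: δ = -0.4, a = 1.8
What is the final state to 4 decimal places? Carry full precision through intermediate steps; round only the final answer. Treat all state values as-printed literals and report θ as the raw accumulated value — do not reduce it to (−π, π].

after step 1 (δ=0.23, a=3.2): (19.226474, -0.161869, -1.580887, 17.460000)
after step 2 (δ=-0.05, a=-4.0): (19.217665, -1.034825, -1.597068, 17.260000)
after step 3 (δ=-0.4, a=1.8): (19.194995, -1.897527, -1.732205, 17.350000)

(19.1950, -1.8975, -1.7322, 17.3500)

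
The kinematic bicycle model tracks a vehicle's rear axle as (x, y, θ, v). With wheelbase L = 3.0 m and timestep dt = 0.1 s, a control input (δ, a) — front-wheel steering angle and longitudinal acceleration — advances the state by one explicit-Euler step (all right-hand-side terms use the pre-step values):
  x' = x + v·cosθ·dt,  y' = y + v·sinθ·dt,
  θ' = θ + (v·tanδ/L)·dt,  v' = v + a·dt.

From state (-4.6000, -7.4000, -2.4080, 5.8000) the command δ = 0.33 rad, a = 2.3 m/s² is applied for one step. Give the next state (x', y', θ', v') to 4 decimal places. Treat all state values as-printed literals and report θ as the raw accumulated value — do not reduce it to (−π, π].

x' = -4.6000 + 5.8000·cos(-2.4080)·0.1 = -5.0308
y' = -7.4000 + 5.8000·sin(-2.4080)·0.1 = -7.7883
θ' = -2.4080 + (5.8000/3.0)·tan(0.33)·0.1 = -2.3418
v' = 5.8000 + 2.3000·0.1 = 6.0300

(-5.0308, -7.7883, -2.3418, 6.0300)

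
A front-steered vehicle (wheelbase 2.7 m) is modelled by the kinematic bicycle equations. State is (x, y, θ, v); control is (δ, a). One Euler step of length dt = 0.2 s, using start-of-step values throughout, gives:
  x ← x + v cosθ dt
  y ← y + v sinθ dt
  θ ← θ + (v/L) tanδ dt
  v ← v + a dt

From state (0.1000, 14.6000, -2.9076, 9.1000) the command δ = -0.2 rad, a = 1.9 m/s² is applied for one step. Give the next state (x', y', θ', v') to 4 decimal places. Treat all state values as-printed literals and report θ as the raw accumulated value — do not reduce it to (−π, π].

(-1.6704, 14.1780, -3.0442, 9.4800)

x' = 0.1000 + 9.1000·cos(-2.9076)·0.2 = -1.6704
y' = 14.6000 + 9.1000·sin(-2.9076)·0.2 = 14.1780
θ' = -2.9076 + (9.1000/2.7)·tan(-0.2)·0.2 = -3.0442
v' = 9.1000 + 1.9000·0.2 = 9.4800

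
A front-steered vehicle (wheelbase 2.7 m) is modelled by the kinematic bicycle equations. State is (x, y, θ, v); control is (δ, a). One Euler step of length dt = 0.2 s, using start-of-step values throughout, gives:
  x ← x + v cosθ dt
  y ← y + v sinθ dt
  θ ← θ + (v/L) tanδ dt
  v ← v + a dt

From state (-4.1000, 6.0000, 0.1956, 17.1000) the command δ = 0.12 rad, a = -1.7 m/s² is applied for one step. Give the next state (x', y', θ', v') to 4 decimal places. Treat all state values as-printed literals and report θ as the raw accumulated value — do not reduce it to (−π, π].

x' = -4.1000 + 17.1000·cos(0.1956)·0.2 = -0.7452
y' = 6.0000 + 17.1000·sin(0.1956)·0.2 = 6.6647
θ' = 0.1956 + (17.1000/2.7)·tan(0.12)·0.2 = 0.3483
v' = 17.1000 − 1.7000·0.2 = 16.7600

(-0.7452, 6.6647, 0.3483, 16.7600)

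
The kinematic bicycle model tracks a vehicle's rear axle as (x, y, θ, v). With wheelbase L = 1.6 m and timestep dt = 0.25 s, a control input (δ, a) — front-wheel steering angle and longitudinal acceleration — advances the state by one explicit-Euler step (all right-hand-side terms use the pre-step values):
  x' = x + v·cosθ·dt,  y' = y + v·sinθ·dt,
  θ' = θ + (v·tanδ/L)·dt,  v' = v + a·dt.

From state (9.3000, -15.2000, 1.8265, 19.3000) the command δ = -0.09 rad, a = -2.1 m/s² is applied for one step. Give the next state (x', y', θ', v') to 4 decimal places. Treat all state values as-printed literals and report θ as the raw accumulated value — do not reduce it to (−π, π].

(8.0796, -10.5319, 1.5544, 18.7750)

x' = 9.3000 + 19.3000·cos(1.8265)·0.25 = 8.0796
y' = -15.2000 + 19.3000·sin(1.8265)·0.25 = -10.5319
θ' = 1.8265 + (19.3000/1.6)·tan(-0.09)·0.25 = 1.5544
v' = 19.3000 − 2.1000·0.25 = 18.7750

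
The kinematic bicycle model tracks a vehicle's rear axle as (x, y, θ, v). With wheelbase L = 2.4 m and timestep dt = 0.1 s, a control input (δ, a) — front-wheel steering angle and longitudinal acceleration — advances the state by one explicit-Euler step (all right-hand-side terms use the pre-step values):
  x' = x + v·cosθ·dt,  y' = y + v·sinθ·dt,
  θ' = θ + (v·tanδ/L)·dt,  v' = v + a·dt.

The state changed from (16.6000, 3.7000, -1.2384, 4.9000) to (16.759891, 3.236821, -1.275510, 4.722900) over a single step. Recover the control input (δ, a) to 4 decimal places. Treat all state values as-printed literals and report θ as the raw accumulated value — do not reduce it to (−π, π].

a = (v'−v)/dt = (-0.177100)/0.1 = -1.7710
Δθ = θ'−θ = -0.037110;  (v·dt/L) = 4.9000·0.1/2.4 = 0.204167
tan δ = Δθ·L/(v·dt) = -0.181763  →  δ = -0.1798

δ = -0.1798, a = -1.7710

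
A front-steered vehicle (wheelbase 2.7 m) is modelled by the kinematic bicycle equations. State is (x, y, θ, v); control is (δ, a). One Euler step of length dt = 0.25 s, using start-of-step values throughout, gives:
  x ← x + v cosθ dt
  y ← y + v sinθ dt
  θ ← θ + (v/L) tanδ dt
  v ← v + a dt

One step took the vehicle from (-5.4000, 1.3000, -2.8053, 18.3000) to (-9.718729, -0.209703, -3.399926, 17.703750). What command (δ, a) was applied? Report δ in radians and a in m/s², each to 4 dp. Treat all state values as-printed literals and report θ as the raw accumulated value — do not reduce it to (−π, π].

δ = -0.3375, a = -2.3850

a = (v'−v)/dt = (-0.596250)/0.25 = -2.3850
Δθ = θ'−θ = -0.594626;  (v·dt/L) = 18.3000·0.25/2.7 = 1.694444
tan δ = Δθ·L/(v·dt) = -0.350927  →  δ = -0.3375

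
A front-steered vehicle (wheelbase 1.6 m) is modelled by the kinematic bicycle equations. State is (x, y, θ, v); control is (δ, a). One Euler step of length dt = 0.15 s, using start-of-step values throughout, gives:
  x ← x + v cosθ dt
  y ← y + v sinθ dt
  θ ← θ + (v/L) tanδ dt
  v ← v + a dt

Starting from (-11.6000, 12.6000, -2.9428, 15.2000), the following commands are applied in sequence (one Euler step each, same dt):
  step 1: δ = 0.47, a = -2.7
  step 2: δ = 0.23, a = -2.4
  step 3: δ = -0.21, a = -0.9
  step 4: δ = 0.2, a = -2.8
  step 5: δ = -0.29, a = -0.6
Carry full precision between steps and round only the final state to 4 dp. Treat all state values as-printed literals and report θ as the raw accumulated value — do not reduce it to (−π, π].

(-17.7894, 4.6089, -2.2992, 13.7900)

after step 1 (δ=0.47, a=-2.7): (-13.835097, 12.149732, -2.218949, 14.795000)
after step 2 (δ=0.23, a=-2.4): (-15.174890, 10.380545, -1.894184, 14.435000)
after step 3 (δ=-0.21, a=-0.9): (-15.862965, 8.327532, -2.182626, 14.300000)
after step 4 (δ=0.2, a=-2.8): (-17.094981, 6.571638, -1.910868, 13.880000)
after step 5 (δ=-0.29, a=-0.6): (-17.789442, 4.608873, -2.299178, 13.790000)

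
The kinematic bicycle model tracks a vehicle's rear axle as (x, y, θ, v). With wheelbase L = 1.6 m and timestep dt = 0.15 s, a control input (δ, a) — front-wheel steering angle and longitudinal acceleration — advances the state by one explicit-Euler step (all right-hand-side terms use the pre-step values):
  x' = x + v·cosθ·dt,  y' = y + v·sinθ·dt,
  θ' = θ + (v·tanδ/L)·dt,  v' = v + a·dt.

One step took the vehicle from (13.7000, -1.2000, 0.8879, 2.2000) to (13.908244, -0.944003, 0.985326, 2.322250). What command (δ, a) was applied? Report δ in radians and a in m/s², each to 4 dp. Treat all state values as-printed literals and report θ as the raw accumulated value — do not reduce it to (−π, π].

δ = 0.4413, a = 0.8150

a = (v'−v)/dt = (0.122250)/0.15 = 0.8150
Δθ = θ'−θ = 0.097426;  (v·dt/L) = 2.2000·0.15/1.6 = 0.206250
tan δ = Δθ·L/(v·dt) = 0.472368  →  δ = 0.4413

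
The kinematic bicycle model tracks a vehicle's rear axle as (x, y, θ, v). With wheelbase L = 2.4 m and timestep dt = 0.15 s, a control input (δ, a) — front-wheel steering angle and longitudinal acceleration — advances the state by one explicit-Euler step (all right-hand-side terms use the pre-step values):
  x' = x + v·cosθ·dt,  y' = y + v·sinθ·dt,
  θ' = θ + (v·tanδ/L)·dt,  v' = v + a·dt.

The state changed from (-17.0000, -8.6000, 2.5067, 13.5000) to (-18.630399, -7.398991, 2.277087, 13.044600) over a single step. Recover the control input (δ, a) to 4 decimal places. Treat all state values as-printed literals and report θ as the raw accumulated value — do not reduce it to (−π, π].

a = (v'−v)/dt = (-0.455400)/0.15 = -3.0360
Δθ = θ'−θ = -0.229613;  (v·dt/L) = 13.5000·0.15/2.4 = 0.843750
tan δ = Δθ·L/(v·dt) = -0.272134  →  δ = -0.2657

δ = -0.2657, a = -3.0360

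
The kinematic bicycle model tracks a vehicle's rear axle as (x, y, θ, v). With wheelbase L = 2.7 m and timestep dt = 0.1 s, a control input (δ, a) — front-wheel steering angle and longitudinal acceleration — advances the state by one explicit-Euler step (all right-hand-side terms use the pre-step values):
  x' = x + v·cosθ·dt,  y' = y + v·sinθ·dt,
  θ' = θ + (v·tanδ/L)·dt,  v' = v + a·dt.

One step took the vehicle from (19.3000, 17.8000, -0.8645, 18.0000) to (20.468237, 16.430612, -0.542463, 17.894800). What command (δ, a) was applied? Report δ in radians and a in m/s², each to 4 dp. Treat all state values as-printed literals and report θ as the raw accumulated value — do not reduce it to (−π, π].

a = (v'−v)/dt = (-0.105200)/0.1 = -1.0520
Δθ = θ'−θ = 0.322037;  (v·dt/L) = 18.0000·0.1/2.7 = 0.666667
tan δ = Δθ·L/(v·dt) = 0.483056  →  δ = 0.4500

δ = 0.4500, a = -1.0520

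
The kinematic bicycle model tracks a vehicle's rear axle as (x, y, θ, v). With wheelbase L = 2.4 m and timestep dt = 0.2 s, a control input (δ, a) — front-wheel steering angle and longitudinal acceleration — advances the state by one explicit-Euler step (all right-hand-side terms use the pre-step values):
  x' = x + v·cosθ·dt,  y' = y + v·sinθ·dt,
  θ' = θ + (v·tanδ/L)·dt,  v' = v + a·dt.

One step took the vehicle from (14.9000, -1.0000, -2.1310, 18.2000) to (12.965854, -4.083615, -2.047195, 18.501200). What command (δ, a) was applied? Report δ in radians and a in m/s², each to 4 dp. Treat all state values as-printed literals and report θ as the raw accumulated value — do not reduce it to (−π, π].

δ = 0.0552, a = 1.5060

a = (v'−v)/dt = (0.301200)/0.2 = 1.5060
Δθ = θ'−θ = 0.083805;  (v·dt/L) = 18.2000·0.2/2.4 = 1.516667
tan δ = Δθ·L/(v·dt) = 0.055256  →  δ = 0.0552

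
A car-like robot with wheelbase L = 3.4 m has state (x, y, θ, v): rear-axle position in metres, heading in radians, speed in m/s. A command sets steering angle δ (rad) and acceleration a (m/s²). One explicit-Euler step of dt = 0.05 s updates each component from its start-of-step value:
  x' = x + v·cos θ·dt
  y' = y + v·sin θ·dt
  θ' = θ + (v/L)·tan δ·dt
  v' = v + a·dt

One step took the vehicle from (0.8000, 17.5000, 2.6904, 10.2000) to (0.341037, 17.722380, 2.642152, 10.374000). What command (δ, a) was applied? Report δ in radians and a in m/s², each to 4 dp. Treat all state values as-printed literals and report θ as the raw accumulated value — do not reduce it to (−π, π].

a = (v'−v)/dt = (0.174000)/0.05 = 3.4800
Δθ = θ'−θ = -0.048248;  (v·dt/L) = 10.2000·0.05/3.4 = 0.150000
tan δ = Δθ·L/(v·dt) = -0.321653  →  δ = -0.3112

δ = -0.3112, a = 3.4800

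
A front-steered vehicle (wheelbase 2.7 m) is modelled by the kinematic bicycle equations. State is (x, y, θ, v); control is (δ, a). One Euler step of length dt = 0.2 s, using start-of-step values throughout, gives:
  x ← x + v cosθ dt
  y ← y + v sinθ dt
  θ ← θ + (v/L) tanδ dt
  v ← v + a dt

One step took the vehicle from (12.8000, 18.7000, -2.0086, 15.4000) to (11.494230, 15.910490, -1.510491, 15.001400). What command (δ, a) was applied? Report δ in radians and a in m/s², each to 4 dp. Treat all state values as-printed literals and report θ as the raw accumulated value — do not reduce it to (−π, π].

δ = 0.4117, a = -1.9930

a = (v'−v)/dt = (-0.398600)/0.2 = -1.9930
Δθ = θ'−θ = 0.498109;  (v·dt/L) = 15.4000·0.2/2.7 = 1.140741
tan δ = Δθ·L/(v·dt) = 0.436654  →  δ = 0.4117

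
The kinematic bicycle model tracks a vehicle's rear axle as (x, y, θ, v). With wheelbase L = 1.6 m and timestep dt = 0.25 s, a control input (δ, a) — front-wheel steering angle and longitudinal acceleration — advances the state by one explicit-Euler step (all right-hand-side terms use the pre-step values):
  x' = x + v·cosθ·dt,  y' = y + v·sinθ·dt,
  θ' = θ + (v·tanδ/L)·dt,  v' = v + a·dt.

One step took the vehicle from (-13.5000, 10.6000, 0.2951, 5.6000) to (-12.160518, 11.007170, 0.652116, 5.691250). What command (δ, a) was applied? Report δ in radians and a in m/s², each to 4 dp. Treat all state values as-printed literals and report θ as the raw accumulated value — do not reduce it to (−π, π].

δ = 0.3874, a = 0.3650

a = (v'−v)/dt = (0.091250)/0.25 = 0.3650
Δθ = θ'−θ = 0.357016;  (v·dt/L) = 5.6000·0.25/1.6 = 0.875000
tan δ = Δθ·L/(v·dt) = 0.408018  →  δ = 0.3874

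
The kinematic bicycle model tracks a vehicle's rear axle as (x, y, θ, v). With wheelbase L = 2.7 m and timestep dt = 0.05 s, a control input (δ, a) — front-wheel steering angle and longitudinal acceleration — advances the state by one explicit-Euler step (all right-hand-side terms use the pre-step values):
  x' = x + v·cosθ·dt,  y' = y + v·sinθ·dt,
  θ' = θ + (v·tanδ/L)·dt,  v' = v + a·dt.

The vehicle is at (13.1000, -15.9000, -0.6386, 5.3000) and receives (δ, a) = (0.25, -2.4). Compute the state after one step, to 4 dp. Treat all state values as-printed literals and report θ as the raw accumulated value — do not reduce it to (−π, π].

x' = 13.1000 + 5.3000·cos(-0.6386)·0.05 = 13.3128
y' = -15.9000 + 5.3000·sin(-0.6386)·0.05 = -16.0580
θ' = -0.6386 + (5.3000/2.7)·tan(0.25)·0.05 = -0.6135
v' = 5.3000 − 2.4000·0.05 = 5.1800

(13.3128, -16.0580, -0.6135, 5.1800)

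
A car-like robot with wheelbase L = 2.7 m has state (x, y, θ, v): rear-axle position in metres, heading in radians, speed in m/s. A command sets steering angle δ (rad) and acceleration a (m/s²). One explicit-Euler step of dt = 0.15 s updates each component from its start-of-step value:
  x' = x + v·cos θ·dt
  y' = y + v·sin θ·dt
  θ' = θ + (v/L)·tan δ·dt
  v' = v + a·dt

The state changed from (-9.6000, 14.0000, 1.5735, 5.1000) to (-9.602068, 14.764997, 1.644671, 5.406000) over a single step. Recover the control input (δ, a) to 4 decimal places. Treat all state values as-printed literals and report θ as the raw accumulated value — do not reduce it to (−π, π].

a = (v'−v)/dt = (0.306000)/0.15 = 2.0400
Δθ = θ'−θ = 0.071171;  (v·dt/L) = 5.1000·0.15/2.7 = 0.283333
tan δ = Δθ·L/(v·dt) = 0.251192  →  δ = 0.2461

δ = 0.2461, a = 2.0400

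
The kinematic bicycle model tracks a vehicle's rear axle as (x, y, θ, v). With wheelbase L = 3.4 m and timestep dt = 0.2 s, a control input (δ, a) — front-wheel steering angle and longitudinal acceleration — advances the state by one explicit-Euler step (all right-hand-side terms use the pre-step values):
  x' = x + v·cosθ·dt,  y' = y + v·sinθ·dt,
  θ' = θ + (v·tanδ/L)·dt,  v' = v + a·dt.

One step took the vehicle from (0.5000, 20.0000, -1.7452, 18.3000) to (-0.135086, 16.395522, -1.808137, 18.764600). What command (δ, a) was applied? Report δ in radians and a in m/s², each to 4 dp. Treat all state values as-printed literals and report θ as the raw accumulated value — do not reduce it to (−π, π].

a = (v'−v)/dt = (0.464600)/0.2 = 2.3230
Δθ = θ'−θ = -0.062937;  (v·dt/L) = 18.3000·0.2/3.4 = 1.076471
tan δ = Δθ·L/(v·dt) = -0.058466  →  δ = -0.0584

δ = -0.0584, a = 2.3230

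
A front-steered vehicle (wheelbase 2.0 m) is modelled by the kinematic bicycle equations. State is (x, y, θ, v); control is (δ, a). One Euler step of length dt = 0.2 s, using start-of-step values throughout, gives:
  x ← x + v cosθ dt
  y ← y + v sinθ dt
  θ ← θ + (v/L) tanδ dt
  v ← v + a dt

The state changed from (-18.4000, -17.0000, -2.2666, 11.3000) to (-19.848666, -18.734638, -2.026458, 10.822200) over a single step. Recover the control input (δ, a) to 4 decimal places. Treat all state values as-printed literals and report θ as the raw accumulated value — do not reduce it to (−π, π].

δ = 0.2094, a = -2.3890

a = (v'−v)/dt = (-0.477800)/0.2 = -2.3890
Δθ = θ'−θ = 0.240142;  (v·dt/L) = 11.3000·0.2/2.0 = 1.130000
tan δ = Δθ·L/(v·dt) = 0.212515  →  δ = 0.2094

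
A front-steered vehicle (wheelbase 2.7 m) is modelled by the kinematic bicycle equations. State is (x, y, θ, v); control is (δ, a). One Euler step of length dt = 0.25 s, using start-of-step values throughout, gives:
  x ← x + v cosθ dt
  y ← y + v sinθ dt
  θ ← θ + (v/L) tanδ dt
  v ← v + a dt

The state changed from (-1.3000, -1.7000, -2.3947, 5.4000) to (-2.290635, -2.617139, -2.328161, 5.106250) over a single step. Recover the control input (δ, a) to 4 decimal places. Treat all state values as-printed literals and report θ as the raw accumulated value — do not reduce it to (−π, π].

a = (v'−v)/dt = (-0.293750)/0.25 = -1.1750
Δθ = θ'−θ = 0.066539;  (v·dt/L) = 5.4000·0.25/2.7 = 0.500000
tan δ = Δθ·L/(v·dt) = 0.133078  →  δ = 0.1323

δ = 0.1323, a = -1.1750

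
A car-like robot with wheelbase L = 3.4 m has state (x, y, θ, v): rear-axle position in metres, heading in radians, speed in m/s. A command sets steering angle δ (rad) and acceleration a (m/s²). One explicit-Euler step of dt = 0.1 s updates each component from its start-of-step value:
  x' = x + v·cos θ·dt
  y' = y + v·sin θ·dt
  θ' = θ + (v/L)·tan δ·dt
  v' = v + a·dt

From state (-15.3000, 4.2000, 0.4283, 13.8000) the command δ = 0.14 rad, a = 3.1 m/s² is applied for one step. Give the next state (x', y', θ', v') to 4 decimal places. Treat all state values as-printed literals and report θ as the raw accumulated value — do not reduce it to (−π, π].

(-14.0447, 4.7731, 0.4855, 14.1100)

x' = -15.3000 + 13.8000·cos(0.4283)·0.1 = -14.0447
y' = 4.2000 + 13.8000·sin(0.4283)·0.1 = 4.7731
θ' = 0.4283 + (13.8000/3.4)·tan(0.14)·0.1 = 0.4855
v' = 13.8000 + 3.1000·0.1 = 14.1100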